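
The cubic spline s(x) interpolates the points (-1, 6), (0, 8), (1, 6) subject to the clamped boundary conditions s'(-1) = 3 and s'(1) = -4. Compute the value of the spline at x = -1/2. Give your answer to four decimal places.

7.3438

Put M_i = s'' at the i-th knot. Here h = (1, 1) and Δ = (2, -2), so the interior equations h_(i-1)·M_(i-1) + 2(h_(i-1)+h_i)·M_i + h_i·M_(i+1) = 6(Δ_i − Δ_(i-1)) read
  1·M_0 + 4·M_1 + 1·M_2 = 6(Δ_1 - Δ_0) = -24
Clamped end conditions give two more equations: 2h_0·M_0 + h_0·M_1 = 6(Δ_0 - s'(-1)) = -6 and h_1·M_1 + 2h_1·M_2 = 6(s'(1) - Δ_1) = -12.
Hence M_0 = -1/2, M_1 = -5, M_2 = -7/2.
On [-1, 0], s(x) = 6 + 3·(x + 1) - 1/4·(x + 1)² - 3/4·(x + 1)³.
With (x + 1) = 1/2: s(-1/2) = 235/32.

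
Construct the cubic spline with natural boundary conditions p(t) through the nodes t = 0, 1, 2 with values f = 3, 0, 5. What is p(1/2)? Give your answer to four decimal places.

Write M_i for p''(x_i). With h_i = 1, 1 and divided differences Δ_i = -3, 5, the continuity of p' gives the tridiagonal system
  1·M_0 + 4·M_1 + 1·M_2 = 6(Δ_1 - Δ_0) = 48
Natural end conditions: M_0 = M_2 = 0.
Solving the tridiagonal system: M_0 = 0, M_1 = 12, M_2 = 0.
On [0, 1], p(t) = 3 - 5·t + 0·t² + 2·t³.
With t = 1/2: p(1/2) = 3/4.

0.7500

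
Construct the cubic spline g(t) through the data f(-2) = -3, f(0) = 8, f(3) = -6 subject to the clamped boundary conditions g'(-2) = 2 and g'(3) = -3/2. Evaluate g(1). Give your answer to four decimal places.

Let σ_i = g''(x_i). Step sizes h_i = 2, 3; slopes of the chords Δ_i = (y_(i+1) - y_i)/h_i = 11/2, -14/3.
  2·σ_0 + 10·σ_1 + 3·σ_2 = 6(Δ_1 - Δ_0) = -61
Clamped end conditions give two more equations: 2h_0·σ_0 + h_0·σ_1 = 6(Δ_0 - g'(-2)) = 21 and h_1·σ_1 + 2h_1·σ_2 = 6(g'(3) - Δ_1) = 19.
Solving the tridiagonal system: σ_0 = 213/20, σ_1 = -54/5, σ_2 = 257/30.
On [0, 3], g(t) = 8 + 37/20·t - 27/5·t² + 581/540·t³.
With t = 1: g(1) = 746/135.

5.5259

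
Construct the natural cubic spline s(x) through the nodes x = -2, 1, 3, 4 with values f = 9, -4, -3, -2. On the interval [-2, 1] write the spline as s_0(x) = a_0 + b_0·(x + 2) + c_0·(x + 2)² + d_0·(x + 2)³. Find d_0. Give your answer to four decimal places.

0.1667

Put M_i = s'' at the i-th knot. Here h = (3, 2, 1) and Δ = (-13/3, 1/2, 1), so the interior equations h_(i-1)·M_(i-1) + 2(h_(i-1)+h_i)·M_i + h_i·M_(i+1) = 6(Δ_i − Δ_(i-1)) read
  3·M_0 + 10·M_1 + 2·M_2 = 6(Δ_1 - Δ_0) = 29
  2·M_1 + 6·M_2 + 1·M_3 = 6(Δ_2 - Δ_1) = 3
Natural end conditions: M_0 = M_3 = 0.
Forward elimination and back-substitution give M_0 = 0, M_1 = 3, M_2 = -1/2, M_3 = 0.
On [-2, 1], with s_0(x) = a_0 + b_0·(x + 2) + c_0·(x + 2)² + d_0·(x + 2)³: c_0 = M_0/2 = 0, d_0 = (M_1 - M_0)/(6h_0) = 1/6, b_0 = Δ_0 - h_0(2M_0 + M_1)/6 = -35/6.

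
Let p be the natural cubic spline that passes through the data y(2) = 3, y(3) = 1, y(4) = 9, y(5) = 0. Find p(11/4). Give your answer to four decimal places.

0.2531

Write m_i for p''(x_i). With h_i = 1, 1, 1 and divided differences Δ_i = -2, 8, -9, the continuity of p' gives the tridiagonal system
  1·m_0 + 4·m_1 + 1·m_2 = 6(Δ_1 - Δ_0) = 60
  1·m_1 + 4·m_2 + 1·m_3 = 6(Δ_2 - Δ_1) = -102
Natural end conditions: m_0 = m_3 = 0.
Forward elimination and back-substitution give m_0 = 0, m_1 = 114/5, m_2 = -156/5, m_3 = 0.
On [2, 3], p(x) = 3 - 29/5·(x - 2) + 0·(x - 2)² + 19/5·(x - 2)³.
With (x - 2) = 3/4: p(11/4) = 81/320.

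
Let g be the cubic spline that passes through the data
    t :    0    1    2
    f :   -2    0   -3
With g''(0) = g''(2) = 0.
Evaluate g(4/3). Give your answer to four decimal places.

Write M_i for g''(x_i). With h_i = 1, 1 and divided differences Δ_i = 2, -3, the continuity of g' gives the tridiagonal system
  1·M_0 + 4·M_1 + 1·M_2 = 6(Δ_1 - Δ_0) = -30
Natural end conditions: M_0 = M_2 = 0.
Forward elimination and back-substitution give M_0 = 0, M_1 = -15/2, M_2 = 0.
On [1, 2], g(t) = 0 - 1/2·(t - 1) - 15/4·(t - 1)² + 5/4·(t - 1)³.
With (t - 1) = 1/3: g(4/3) = -29/54.

-0.5370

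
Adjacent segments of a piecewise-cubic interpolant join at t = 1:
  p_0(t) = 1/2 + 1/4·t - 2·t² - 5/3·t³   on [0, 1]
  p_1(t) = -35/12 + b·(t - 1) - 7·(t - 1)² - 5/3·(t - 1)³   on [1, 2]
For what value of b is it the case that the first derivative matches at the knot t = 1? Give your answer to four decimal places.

p_0'(t) = 1/4 - 4·t - 5·t², so p_0'(1) = -35/4. On the right, p_1'(1) = b, so b = -35/4.

-8.7500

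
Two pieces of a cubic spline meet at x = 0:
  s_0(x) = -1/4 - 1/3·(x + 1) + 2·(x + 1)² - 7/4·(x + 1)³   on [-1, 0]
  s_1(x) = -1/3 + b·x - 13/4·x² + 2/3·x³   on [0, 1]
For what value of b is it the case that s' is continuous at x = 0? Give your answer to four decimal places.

s_0'(x) = -1/3 + 4·(x + 1) - 21/4·(x + 1)², so s_0'(0) = -19/12. On the right, s_1'(0) = b, so b = -19/12.

-1.5833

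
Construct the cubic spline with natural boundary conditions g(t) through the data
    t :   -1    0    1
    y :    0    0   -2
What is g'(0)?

-1

Put M_i = g'' at the i-th knot. Here h = (1, 1) and Δ = (0, -2), so the interior equations h_(i-1)·M_(i-1) + 2(h_(i-1)+h_i)·M_i + h_i·M_(i+1) = 6(Δ_i − Δ_(i-1)) read
  1·M_0 + 4·M_1 + 1·M_2 = 6(Δ_1 - Δ_0) = -12
Natural end conditions: M_0 = M_2 = 0.
Solving: M_0 = 0, M_1 = -3, M_2 = 0.
On [0, 1], g'(t) = b_1 + 2c_1·t + 3d_1·t² with b_1 = Δ_1 - h_1(2M_1 + M_2)/6 = -1, c_1 = M_1/2 = -3/2, d_1 = (M_2 - M_1)/(6h_1) = 1/2. So g'(0) = -1.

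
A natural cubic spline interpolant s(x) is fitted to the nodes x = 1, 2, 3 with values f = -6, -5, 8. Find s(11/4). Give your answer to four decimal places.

Write σ_i for s''(x_i). With h_i = 1, 1 and divided differences Δ_i = 1, 13, the continuity of s' gives the tridiagonal system
  1·σ_0 + 4·σ_1 + 1·σ_2 = 6(Δ_1 - Δ_0) = 72
Natural end conditions: σ_0 = σ_2 = 0.
Forward elimination and back-substitution give σ_0 = 0, σ_1 = 18, σ_2 = 0.
On [2, 3], s(x) = -5 + 7·(x - 2) + 9·(x - 2)² - 3·(x - 2)³.
With (x - 2) = 3/4: s(11/4) = 259/64.

4.0469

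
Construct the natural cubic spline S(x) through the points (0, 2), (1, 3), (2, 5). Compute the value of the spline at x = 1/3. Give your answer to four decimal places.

With σ_i denoting the second derivative at x_i, h_i = 1, 1, and Δ_i = (y_(i+1) − y_i)/h_i = 1, 2:
  1·σ_0 + 4·σ_1 + 1·σ_2 = 6(Δ_1 - Δ_0) = 6
Natural end conditions: σ_0 = σ_2 = 0.
Forward elimination and back-substitution give σ_0 = 0, σ_1 = 3/2, σ_2 = 0.
On [0, 1], S(x) = 2 + 3/4·x + 0·x² + 1/4·x³.
With x = 1/3: S(1/3) = 61/27.

2.2593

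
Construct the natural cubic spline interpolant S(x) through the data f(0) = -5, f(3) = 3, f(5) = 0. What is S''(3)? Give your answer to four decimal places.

-2.5000

With σ_i denoting the second derivative at x_i, h_i = 3, 2, and Δ_i = (y_(i+1) − y_i)/h_i = 8/3, -3/2:
  3·σ_0 + 10·σ_1 + 2·σ_2 = 6(Δ_1 - Δ_0) = -25
Natural end conditions: σ_0 = σ_2 = 0.
Solving: σ_0 = 0, σ_1 = -5/2, σ_2 = 0.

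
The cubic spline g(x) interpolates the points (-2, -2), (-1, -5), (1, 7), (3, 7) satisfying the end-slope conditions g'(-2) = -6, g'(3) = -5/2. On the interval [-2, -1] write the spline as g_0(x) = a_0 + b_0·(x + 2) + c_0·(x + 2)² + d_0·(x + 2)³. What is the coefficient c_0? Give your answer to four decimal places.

1.8043

Write m_i for g''(x_i). With h_i = 1, 2, 2 and divided differences Δ_i = -3, 6, 0, the continuity of g' gives the tridiagonal system
  1·m_0 + 6·m_1 + 2·m_2 = 6(Δ_1 - Δ_0) = 54
  2·m_1 + 8·m_2 + 2·m_3 = 6(Δ_2 - Δ_1) = -36
Clamped end conditions give two more equations: 2h_0·m_0 + h_0·m_1 = 6(Δ_0 - g'(-2)) = 18 and h_2·m_2 + 2h_2·m_3 = 6(g'(3) - Δ_2) = -15.
Solving the tridiagonal system: m_0 = 83/23, m_1 = 248/23, m_2 = -329/46, m_3 = -4/23.
On [-2, -1], with g_0(x) = a_0 + b_0·(x + 2) + c_0·(x + 2)² + d_0·(x + 2)³: c_0 = m_0/2 = 83/46, d_0 = (m_1 - m_0)/(6h_0) = 55/46, b_0 = Δ_0 - h_0(2m_0 + m_1)/6 = -6.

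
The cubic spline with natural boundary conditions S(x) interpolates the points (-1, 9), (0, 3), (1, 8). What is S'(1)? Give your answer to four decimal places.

With M_i denoting the second derivative at x_i, h_i = 1, 1, and Δ_i = (y_(i+1) − y_i)/h_i = -6, 5:
  1·M_0 + 4·M_1 + 1·M_2 = 6(Δ_1 - Δ_0) = 66
Natural end conditions: M_0 = M_2 = 0.
Solving: M_0 = 0, M_1 = 33/2, M_2 = 0.
On [0, 1], S'(x) = b_1 + 2c_1·x + 3d_1·x² with b_1 = Δ_1 - h_1(2M_1 + M_2)/6 = -1/2, c_1 = M_1/2 = 33/4, d_1 = (M_2 - M_1)/(6h_1) = -11/4. So S'(1) = 31/4.

7.7500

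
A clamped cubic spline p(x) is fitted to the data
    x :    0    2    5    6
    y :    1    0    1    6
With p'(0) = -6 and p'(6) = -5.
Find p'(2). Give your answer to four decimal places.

0.0256

Write m_i for p''(x_i). With h_i = 2, 3, 1 and divided differences Δ_i = -1/2, 1/3, 5, the continuity of p' gives the tridiagonal system
  2·m_0 + 10·m_1 + 3·m_2 = 6(Δ_1 - Δ_0) = 5
  3·m_1 + 8·m_2 + 1·m_3 = 6(Δ_2 - Δ_1) = 28
Clamped end conditions give two more equations: 2h_0·m_0 + h_0·m_1 = 6(Δ_0 - p'(0)) = 33 and h_2·m_2 + 2h_2·m_3 = 6(p'(6) - Δ_2) = -60.
Hence m_0 = 817/78, m_1 = -347/78, m_2 = 371/39, m_3 = -2711/78.
On [2, 5], p'(x) = b_1 + 2c_1·(x - 2) + 3d_1·(x - 2)² with b_1 = Δ_1 - h_1(2m_1 + m_2)/6 = 1/39, c_1 = m_1/2 = -347/156, d_1 = (m_2 - m_1)/(6h_1) = 121/156. So p'(2) = 1/39.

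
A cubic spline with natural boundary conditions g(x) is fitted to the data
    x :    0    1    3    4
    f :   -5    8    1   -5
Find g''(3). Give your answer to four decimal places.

3.3750

Put M_i = g'' at the i-th knot. Here h = (1, 2, 1) and Δ = (13, -7/2, -6), so the interior equations h_(i-1)·M_(i-1) + 2(h_(i-1)+h_i)·M_i + h_i·M_(i+1) = 6(Δ_i − Δ_(i-1)) read
  1·M_0 + 6·M_1 + 2·M_2 = 6(Δ_1 - Δ_0) = -99
  2·M_1 + 6·M_2 + 1·M_3 = 6(Δ_2 - Δ_1) = -15
Natural end conditions: M_0 = M_3 = 0.
Hence M_0 = 0, M_1 = -141/8, M_2 = 27/8, M_3 = 0.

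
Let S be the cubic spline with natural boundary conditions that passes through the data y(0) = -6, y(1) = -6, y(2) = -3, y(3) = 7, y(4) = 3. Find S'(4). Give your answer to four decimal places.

-8.1964

Let M_i = S''(x_i). Step sizes h_i = 1, 1, 1, 1; slopes of the chords Δ_i = (y_(i+1) - y_i)/h_i = 0, 3, 10, -4.
  1·M_0 + 4·M_1 + 1·M_2 = 6(Δ_1 - Δ_0) = 18
  1·M_1 + 4·M_2 + 1·M_3 = 6(Δ_2 - Δ_1) = 42
  1·M_2 + 4·M_3 + 1·M_4 = 6(Δ_3 - Δ_2) = -84
Natural end conditions: M_0 = M_4 = 0.
Solving: M_0 = 0, M_1 = 9/28, M_2 = 117/7, M_3 = -705/28, M_4 = 0.
On [3, 4], S'(x) = b_3 + 2c_3·(x - 3) + 3d_3·(x - 3)² with b_3 = Δ_3 - h_3(2M_3 + M_4)/6 = 123/28, c_3 = M_3/2 = -705/56, d_3 = (M_4 - M_3)/(6h_3) = 235/56. So S'(4) = -459/56.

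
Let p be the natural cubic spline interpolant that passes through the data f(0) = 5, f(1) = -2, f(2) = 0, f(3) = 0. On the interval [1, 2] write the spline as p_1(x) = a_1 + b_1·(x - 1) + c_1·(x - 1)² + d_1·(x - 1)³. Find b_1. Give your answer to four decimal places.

Write M_i for p''(x_i). With h_i = 1, 1, 1 and divided differences Δ_i = -7, 2, 0, the continuity of p' gives the tridiagonal system
  1·M_0 + 4·M_1 + 1·M_2 = 6(Δ_1 - Δ_0) = 54
  1·M_1 + 4·M_2 + 1·M_3 = 6(Δ_2 - Δ_1) = -12
Natural end conditions: M_0 = M_3 = 0.
Solving: M_0 = 0, M_1 = 76/5, M_2 = -34/5, M_3 = 0.
On [1, 2], with p_1(x) = a_1 + b_1·(x - 1) + c_1·(x - 1)² + d_1·(x - 1)³: c_1 = M_1/2 = 38/5, d_1 = (M_2 - M_1)/(6h_1) = -11/3, b_1 = Δ_1 - h_1(2M_1 + M_2)/6 = -29/15.

-1.9333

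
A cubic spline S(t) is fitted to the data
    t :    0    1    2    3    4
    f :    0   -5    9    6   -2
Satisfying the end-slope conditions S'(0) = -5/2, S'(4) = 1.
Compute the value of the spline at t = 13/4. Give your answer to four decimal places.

3.1650

Write M_i for S''(x_i). With h_i = 1, 1, 1, 1 and divided differences Δ_i = -5, 14, -3, -8, the continuity of S' gives the tridiagonal system
  1·M_0 + 4·M_1 + 1·M_2 = 6(Δ_1 - Δ_0) = 114
  1·M_1 + 4·M_2 + 1·M_3 = 6(Δ_2 - Δ_1) = -102
  1·M_2 + 4·M_3 + 1·M_4 = 6(Δ_3 - Δ_2) = -30
Clamped end conditions give two more equations: 2h_0·M_0 + h_0·M_1 = 6(Δ_0 - S'(0)) = -15 and h_3·M_3 + 2h_3·M_4 = 6(S'(4) - Δ_3) = 54.
Solving: M_0 = -239/8, M_1 = 179/4, M_2 = -281/8, M_3 = -25/4, M_4 = 241/8.
On [3, 4], S(t) = 6 - 175/16·(t - 3) - 25/8·(t - 3)² + 97/16·(t - 3)³.
With (t - 3) = 1/4: S(13/4) = 3241/1024.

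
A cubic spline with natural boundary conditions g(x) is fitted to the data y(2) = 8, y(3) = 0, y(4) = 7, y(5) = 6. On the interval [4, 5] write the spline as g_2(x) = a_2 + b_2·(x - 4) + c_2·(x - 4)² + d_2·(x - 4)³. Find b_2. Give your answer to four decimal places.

Put σ_i = g'' at the i-th knot. Here h = (1, 1, 1) and Δ = (-8, 7, -1), so the interior equations h_(i-1)·σ_(i-1) + 2(h_(i-1)+h_i)·σ_i + h_i·σ_(i+1) = 6(Δ_i − Δ_(i-1)) read
  1·σ_0 + 4·σ_1 + 1·σ_2 = 6(Δ_1 - Δ_0) = 90
  1·σ_1 + 4·σ_2 + 1·σ_3 = 6(Δ_2 - Δ_1) = -48
Natural end conditions: σ_0 = σ_3 = 0.
Solving: σ_0 = 0, σ_1 = 136/5, σ_2 = -94/5, σ_3 = 0.
On [4, 5], with g_2(x) = a_2 + b_2·(x - 4) + c_2·(x - 4)² + d_2·(x - 4)³: c_2 = σ_2/2 = -47/5, d_2 = (σ_3 - σ_2)/(6h_2) = 47/15, b_2 = Δ_2 - h_2(2σ_2 + σ_3)/6 = 79/15.

5.2667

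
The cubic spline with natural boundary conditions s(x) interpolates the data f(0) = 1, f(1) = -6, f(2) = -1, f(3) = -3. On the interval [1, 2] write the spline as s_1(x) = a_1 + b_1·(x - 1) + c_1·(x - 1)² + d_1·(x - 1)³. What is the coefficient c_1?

11

Write M_i for s''(x_i). With h_i = 1, 1, 1 and divided differences Δ_i = -7, 5, -2, the continuity of s' gives the tridiagonal system
  1·M_0 + 4·M_1 + 1·M_2 = 6(Δ_1 - Δ_0) = 72
  1·M_1 + 4·M_2 + 1·M_3 = 6(Δ_2 - Δ_1) = -42
Natural end conditions: M_0 = M_3 = 0.
Forward elimination and back-substitution give M_0 = 0, M_1 = 22, M_2 = -16, M_3 = 0.
On [1, 2], with s_1(x) = a_1 + b_1·(x - 1) + c_1·(x - 1)² + d_1·(x - 1)³: c_1 = M_1/2 = 11, d_1 = (M_2 - M_1)/(6h_1) = -19/3, b_1 = Δ_1 - h_1(2M_1 + M_2)/6 = 1/3.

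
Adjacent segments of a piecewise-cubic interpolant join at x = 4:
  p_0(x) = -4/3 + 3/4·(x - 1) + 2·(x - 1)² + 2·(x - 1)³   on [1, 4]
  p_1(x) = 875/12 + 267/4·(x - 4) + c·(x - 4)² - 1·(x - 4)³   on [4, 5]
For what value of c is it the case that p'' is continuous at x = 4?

20

p_0''(x) = 4 + 12·(x - 1), so p_0''(4) = 40. On the right, p_1''(4) = 2c, so c = 20.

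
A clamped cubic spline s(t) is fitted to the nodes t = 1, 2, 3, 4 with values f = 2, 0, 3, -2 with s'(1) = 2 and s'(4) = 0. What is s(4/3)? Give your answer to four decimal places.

Write M_i for s''(x_i). With h_i = 1, 1, 1 and divided differences Δ_i = -2, 3, -5, the continuity of s' gives the tridiagonal system
  1·M_0 + 4·M_1 + 1·M_2 = 6(Δ_1 - Δ_0) = 30
  1·M_1 + 4·M_2 + 1·M_3 = 6(Δ_2 - Δ_1) = -48
Clamped end conditions give two more equations: 2h_0·M_0 + h_0·M_1 = 6(Δ_0 - s'(1)) = -24 and h_2·M_2 + 2h_2·M_3 = 6(s'(4) - Δ_2) = 30.
Solving: M_0 = -64/3, M_1 = 56/3, M_2 = -70/3, M_3 = 80/3.
On [1, 2], s(t) = 2 + 2·(t - 1) - 32/3·(t - 1)² + 20/3·(t - 1)³.
With (t - 1) = 1/3: s(4/3) = 140/81.

1.7284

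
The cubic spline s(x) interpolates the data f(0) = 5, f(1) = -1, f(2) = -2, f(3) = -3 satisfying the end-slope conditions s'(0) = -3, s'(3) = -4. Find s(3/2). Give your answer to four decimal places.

-2.1667

Let M_i = s''(x_i). Step sizes h_i = 1, 1, 1; slopes of the chords Δ_i = (y_(i+1) - y_i)/h_i = -6, -1, -1.
  1·M_0 + 4·M_1 + 1·M_2 = 6(Δ_1 - Δ_0) = 30
  1·M_1 + 4·M_2 + 1·M_3 = 6(Δ_2 - Δ_1) = 0
Clamped end conditions give two more equations: 2h_0·M_0 + h_0·M_1 = 6(Δ_0 - s'(0)) = -18 and h_2·M_2 + 2h_2·M_3 = 6(s'(3) - Δ_2) = -18.
Forward elimination and back-substitution give M_0 = -44/3, M_1 = 34/3, M_2 = -2/3, M_3 = -26/3.
On [1, 2], s(x) = -1 - 14/3·(x - 1) + 17/3·(x - 1)² - 2·(x - 1)³.
With (x - 1) = 1/2: s(3/2) = -13/6.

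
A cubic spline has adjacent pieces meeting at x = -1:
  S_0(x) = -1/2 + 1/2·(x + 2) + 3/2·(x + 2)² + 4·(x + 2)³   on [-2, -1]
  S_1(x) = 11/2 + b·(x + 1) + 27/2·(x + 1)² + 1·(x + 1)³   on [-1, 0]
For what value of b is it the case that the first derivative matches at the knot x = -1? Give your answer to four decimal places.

15.5000

S_0'(x) = 1/2 + 3·(x + 2) + 12·(x + 2)², so S_0'(-1) = 31/2. On the right, S_1'(-1) = b, so b = 31/2.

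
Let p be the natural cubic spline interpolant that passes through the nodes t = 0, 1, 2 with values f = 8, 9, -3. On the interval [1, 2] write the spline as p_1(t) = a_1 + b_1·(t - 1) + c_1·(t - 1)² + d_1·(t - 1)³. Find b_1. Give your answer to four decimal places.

With M_i denoting the second derivative at x_i, h_i = 1, 1, and Δ_i = (y_(i+1) − y_i)/h_i = 1, -12:
  1·M_0 + 4·M_1 + 1·M_2 = 6(Δ_1 - Δ_0) = -78
Natural end conditions: M_0 = M_2 = 0.
Solving the tridiagonal system: M_0 = 0, M_1 = -39/2, M_2 = 0.
On [1, 2], with p_1(t) = a_1 + b_1·(t - 1) + c_1·(t - 1)² + d_1·(t - 1)³: c_1 = M_1/2 = -39/4, d_1 = (M_2 - M_1)/(6h_1) = 13/4, b_1 = Δ_1 - h_1(2M_1 + M_2)/6 = -11/2.

-5.5000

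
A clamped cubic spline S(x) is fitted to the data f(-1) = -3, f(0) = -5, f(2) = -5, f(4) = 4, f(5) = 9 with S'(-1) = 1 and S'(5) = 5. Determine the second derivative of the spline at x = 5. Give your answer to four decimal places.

0.2348

With σ_i denoting the second derivative at x_i, h_i = 1, 2, 2, 1, and Δ_i = (y_(i+1) − y_i)/h_i = -2, 0, 9/2, 5:
  1·σ_0 + 6·σ_1 + 2·σ_2 = 6(Δ_1 - Δ_0) = 12
  2·σ_1 + 8·σ_2 + 2·σ_3 = 6(Δ_2 - Δ_1) = 27
  2·σ_2 + 6·σ_3 + 1·σ_4 = 6(Δ_3 - Δ_2) = 3
Clamped end conditions give two more equations: 2h_0·σ_0 + h_0·σ_1 = 6(Δ_0 - S'(-1)) = -18 and h_3·σ_3 + 2h_3·σ_4 = 6(S'(5) - Δ_3) = 0.
Solving the tridiagonal system: σ_0 = -1373/132, σ_1 = 185/66, σ_2 = 67/24, σ_3 = -31/66, σ_4 = 31/132.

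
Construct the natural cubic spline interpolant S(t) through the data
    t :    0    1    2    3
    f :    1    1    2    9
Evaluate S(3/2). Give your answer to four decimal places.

0.9750

With M_i denoting the second derivative at x_i, h_i = 1, 1, 1, and Δ_i = (y_(i+1) − y_i)/h_i = 0, 1, 7:
  1·M_0 + 4·M_1 + 1·M_2 = 6(Δ_1 - Δ_0) = 6
  1·M_1 + 4·M_2 + 1·M_3 = 6(Δ_2 - Δ_1) = 36
Natural end conditions: M_0 = M_3 = 0.
Hence M_0 = 0, M_1 = -4/5, M_2 = 46/5, M_3 = 0.
On [1, 2], S(t) = 1 - 4/15·(t - 1) - 2/5·(t - 1)² + 5/3·(t - 1)³.
With (t - 1) = 1/2: S(3/2) = 39/40.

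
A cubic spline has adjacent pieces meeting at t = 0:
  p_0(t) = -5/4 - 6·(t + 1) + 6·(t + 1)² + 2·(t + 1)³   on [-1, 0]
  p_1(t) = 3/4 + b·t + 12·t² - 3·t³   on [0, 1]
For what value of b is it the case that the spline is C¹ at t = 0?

12

p_0'(t) = -6 + 12·(t + 1) + 6·(t + 1)², so p_0'(0) = 12. On the right, p_1'(0) = b, so b = 12.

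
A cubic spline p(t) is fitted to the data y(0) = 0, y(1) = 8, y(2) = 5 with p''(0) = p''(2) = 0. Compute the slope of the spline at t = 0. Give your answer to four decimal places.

10.7500

Write σ_i for p''(x_i). With h_i = 1, 1 and divided differences Δ_i = 8, -3, the continuity of p' gives the tridiagonal system
  1·σ_0 + 4·σ_1 + 1·σ_2 = 6(Δ_1 - Δ_0) = -66
Natural end conditions: σ_0 = σ_2 = 0.
Forward elimination and back-substitution give σ_0 = 0, σ_1 = -33/2, σ_2 = 0.
On [0, 1], p'(t) = b_0 + 2c_0·t + 3d_0·t² with b_0 = Δ_0 - h_0(2σ_0 + σ_1)/6 = 43/4, c_0 = σ_0/2 = 0, d_0 = (σ_1 - σ_0)/(6h_0) = -11/4. So p'(0) = 43/4.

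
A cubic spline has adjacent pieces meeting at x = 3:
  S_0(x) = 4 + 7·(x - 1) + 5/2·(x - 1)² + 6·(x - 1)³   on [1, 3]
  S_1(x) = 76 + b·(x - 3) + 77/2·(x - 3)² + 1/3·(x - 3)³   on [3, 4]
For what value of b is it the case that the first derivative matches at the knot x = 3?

89

S_0'(x) = 7 + 5·(x - 1) + 18·(x - 1)², so S_0'(3) = 89. On the right, S_1'(3) = b, so b = 89.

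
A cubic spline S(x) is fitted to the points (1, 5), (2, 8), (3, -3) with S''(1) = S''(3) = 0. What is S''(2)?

Let m_i = S''(x_i). Step sizes h_i = 1, 1; slopes of the chords Δ_i = (y_(i+1) - y_i)/h_i = 3, -11.
  1·m_0 + 4·m_1 + 1·m_2 = 6(Δ_1 - Δ_0) = -84
Natural end conditions: m_0 = m_2 = 0.
Hence m_0 = 0, m_1 = -21, m_2 = 0.

-21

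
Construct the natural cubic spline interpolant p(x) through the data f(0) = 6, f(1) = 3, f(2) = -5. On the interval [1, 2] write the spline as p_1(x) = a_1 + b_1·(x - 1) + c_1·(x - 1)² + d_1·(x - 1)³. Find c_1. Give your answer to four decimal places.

Write M_i for p''(x_i). With h_i = 1, 1 and divided differences Δ_i = -3, -8, the continuity of p' gives the tridiagonal system
  1·M_0 + 4·M_1 + 1·M_2 = 6(Δ_1 - Δ_0) = -30
Natural end conditions: M_0 = M_2 = 0.
Hence M_0 = 0, M_1 = -15/2, M_2 = 0.
On [1, 2], with p_1(x) = a_1 + b_1·(x - 1) + c_1·(x - 1)² + d_1·(x - 1)³: c_1 = M_1/2 = -15/4, d_1 = (M_2 - M_1)/(6h_1) = 5/4, b_1 = Δ_1 - h_1(2M_1 + M_2)/6 = -11/2.

-3.7500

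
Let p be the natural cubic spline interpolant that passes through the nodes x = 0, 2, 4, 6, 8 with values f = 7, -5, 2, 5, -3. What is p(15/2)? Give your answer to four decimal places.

Put m_i = p'' at the i-th knot. Here h = (2, 2, 2, 2) and Δ = (-6, 7/2, 3/2, -4), so the interior equations h_(i-1)·m_(i-1) + 2(h_(i-1)+h_i)·m_i + h_i·m_(i+1) = 6(Δ_i − Δ_(i-1)) read
  2·m_0 + 8·m_1 + 2·m_2 = 6(Δ_1 - Δ_0) = 57
  2·m_1 + 8·m_2 + 2·m_3 = 6(Δ_2 - Δ_1) = -12
  2·m_2 + 8·m_3 + 2·m_4 = 6(Δ_3 - Δ_2) = -33
Natural end conditions: m_0 = m_4 = 0.
Solving the tridiagonal system: m_0 = 0, m_1 = 435/56, m_2 = -18/7, m_3 = -195/56, m_4 = 0.
On [6, 8], p(x) = 5 - 47/28·(x - 6) - 195/112·(x - 6)² + 65/224·(x - 6)³.
With (x - 6) = 3/2: p(15/2) = -817/1792.

-0.4559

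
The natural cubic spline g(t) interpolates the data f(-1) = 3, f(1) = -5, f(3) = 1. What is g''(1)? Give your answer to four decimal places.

Put m_i = g'' at the i-th knot. Here h = (2, 2) and Δ = (-4, 3), so the interior equations h_(i-1)·m_(i-1) + 2(h_(i-1)+h_i)·m_i + h_i·m_(i+1) = 6(Δ_i − Δ_(i-1)) read
  2·m_0 + 8·m_1 + 2·m_2 = 6(Δ_1 - Δ_0) = 42
Natural end conditions: m_0 = m_2 = 0.
Solving the tridiagonal system: m_0 = 0, m_1 = 21/4, m_2 = 0.

5.2500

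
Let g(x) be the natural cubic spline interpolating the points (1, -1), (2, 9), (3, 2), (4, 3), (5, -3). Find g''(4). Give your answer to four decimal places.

-16.5000

Let m_i = g''(x_i). Step sizes h_i = 1, 1, 1, 1; slopes of the chords Δ_i = (y_(i+1) - y_i)/h_i = 10, -7, 1, -6.
  1·m_0 + 4·m_1 + 1·m_2 = 6(Δ_1 - Δ_0) = -102
  1·m_1 + 4·m_2 + 1·m_3 = 6(Δ_2 - Δ_1) = 48
  1·m_2 + 4·m_3 + 1·m_4 = 6(Δ_3 - Δ_2) = -42
Natural end conditions: m_0 = m_4 = 0.
Solving the tridiagonal system: m_0 = 0, m_1 = -63/2, m_2 = 24, m_3 = -33/2, m_4 = 0.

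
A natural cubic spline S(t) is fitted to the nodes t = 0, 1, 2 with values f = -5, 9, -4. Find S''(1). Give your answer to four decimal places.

-40.5000

Put M_i = S'' at the i-th knot. Here h = (1, 1) and Δ = (14, -13), so the interior equations h_(i-1)·M_(i-1) + 2(h_(i-1)+h_i)·M_i + h_i·M_(i+1) = 6(Δ_i − Δ_(i-1)) read
  1·M_0 + 4·M_1 + 1·M_2 = 6(Δ_1 - Δ_0) = -162
Natural end conditions: M_0 = M_2 = 0.
Solving: M_0 = 0, M_1 = -81/2, M_2 = 0.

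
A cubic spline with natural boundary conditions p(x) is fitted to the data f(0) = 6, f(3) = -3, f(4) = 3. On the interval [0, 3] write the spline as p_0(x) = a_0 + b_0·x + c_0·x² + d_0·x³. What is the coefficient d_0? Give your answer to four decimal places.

0.3750

Write M_i for p''(x_i). With h_i = 3, 1 and divided differences Δ_i = -3, 6, the continuity of p' gives the tridiagonal system
  3·M_0 + 8·M_1 + 1·M_2 = 6(Δ_1 - Δ_0) = 54
Natural end conditions: M_0 = M_2 = 0.
Hence M_0 = 0, M_1 = 27/4, M_2 = 0.
On [0, 3], with p_0(x) = a_0 + b_0·x + c_0·x² + d_0·x³: c_0 = M_0/2 = 0, d_0 = (M_1 - M_0)/(6h_0) = 3/8, b_0 = Δ_0 - h_0(2M_0 + M_1)/6 = -51/8.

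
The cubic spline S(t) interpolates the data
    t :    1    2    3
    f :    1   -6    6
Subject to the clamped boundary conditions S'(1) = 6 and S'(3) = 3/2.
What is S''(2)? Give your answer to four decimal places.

With m_i denoting the second derivative at x_i, h_i = 1, 1, and Δ_i = (y_(i+1) − y_i)/h_i = -7, 12:
  1·m_0 + 4·m_1 + 1·m_2 = 6(Δ_1 - Δ_0) = 114
Clamped end conditions give two more equations: 2h_0·m_0 + h_0·m_1 = 6(Δ_0 - S'(1)) = -78 and h_1·m_1 + 2h_1·m_2 = 6(S'(3) - Δ_1) = -63.
Forward elimination and back-substitution give m_0 = -279/4, m_1 = 123/2, m_2 = -249/4.

61.5000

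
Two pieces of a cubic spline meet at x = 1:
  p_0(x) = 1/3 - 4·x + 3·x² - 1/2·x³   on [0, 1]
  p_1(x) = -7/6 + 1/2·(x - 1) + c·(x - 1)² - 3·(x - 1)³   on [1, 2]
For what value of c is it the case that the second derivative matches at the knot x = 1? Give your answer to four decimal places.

1.5000

p_0''(x) = 6 - 3·x, so p_0''(1) = 3. On the right, p_1''(1) = 2c, so c = 3/2.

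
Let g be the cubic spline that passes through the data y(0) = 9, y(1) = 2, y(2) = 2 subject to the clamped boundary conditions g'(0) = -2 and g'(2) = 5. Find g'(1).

With M_i denoting the second derivative at x_i, h_i = 1, 1, and Δ_i = (y_(i+1) − y_i)/h_i = -7, 0:
  1·M_0 + 4·M_1 + 1·M_2 = 6(Δ_1 - Δ_0) = 42
Clamped end conditions give two more equations: 2h_0·M_0 + h_0·M_1 = 6(Δ_0 - g'(0)) = -30 and h_1·M_1 + 2h_1·M_2 = 6(g'(2) - Δ_1) = 30.
Forward elimination and back-substitution give M_0 = -22, M_1 = 14, M_2 = 8.
On [1, 2], g'(x) = b_1 + 2c_1·(x - 1) + 3d_1·(x - 1)² with b_1 = Δ_1 - h_1(2M_1 + M_2)/6 = -6, c_1 = M_1/2 = 7, d_1 = (M_2 - M_1)/(6h_1) = -1. So g'(1) = -6.

-6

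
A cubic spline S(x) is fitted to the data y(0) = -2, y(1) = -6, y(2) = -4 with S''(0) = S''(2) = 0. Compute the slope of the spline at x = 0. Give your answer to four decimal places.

-5.5000

With σ_i denoting the second derivative at x_i, h_i = 1, 1, and Δ_i = (y_(i+1) − y_i)/h_i = -4, 2:
  1·σ_0 + 4·σ_1 + 1·σ_2 = 6(Δ_1 - Δ_0) = 36
Natural end conditions: σ_0 = σ_2 = 0.
Solving: σ_0 = 0, σ_1 = 9, σ_2 = 0.
On [0, 1], S'(x) = b_0 + 2c_0·x + 3d_0·x² with b_0 = Δ_0 - h_0(2σ_0 + σ_1)/6 = -11/2, c_0 = σ_0/2 = 0, d_0 = (σ_1 - σ_0)/(6h_0) = 3/2. So S'(0) = -11/2.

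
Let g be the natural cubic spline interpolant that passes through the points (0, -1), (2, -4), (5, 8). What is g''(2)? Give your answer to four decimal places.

With m_i denoting the second derivative at x_i, h_i = 2, 3, and Δ_i = (y_(i+1) − y_i)/h_i = -3/2, 4:
  2·m_0 + 10·m_1 + 3·m_2 = 6(Δ_1 - Δ_0) = 33
Natural end conditions: m_0 = m_2 = 0.
Forward elimination and back-substitution give m_0 = 0, m_1 = 33/10, m_2 = 0.

3.3000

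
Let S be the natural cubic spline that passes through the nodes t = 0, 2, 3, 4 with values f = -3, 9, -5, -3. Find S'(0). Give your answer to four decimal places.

14.3478

Write M_i for S''(x_i). With h_i = 2, 1, 1 and divided differences Δ_i = 6, -14, 2, the continuity of S' gives the tridiagonal system
  2·M_0 + 6·M_1 + 1·M_2 = 6(Δ_1 - Δ_0) = -120
  1·M_1 + 4·M_2 + 1·M_3 = 6(Δ_2 - Δ_1) = 96
Natural end conditions: M_0 = M_3 = 0.
Solving: M_0 = 0, M_1 = -576/23, M_2 = 696/23, M_3 = 0.
On [0, 2], S'(t) = b_0 + 2c_0·t + 3d_0·t² with b_0 = Δ_0 - h_0(2M_0 + M_1)/6 = 330/23, c_0 = M_0/2 = 0, d_0 = (M_1 - M_0)/(6h_0) = -48/23. So S'(0) = 330/23.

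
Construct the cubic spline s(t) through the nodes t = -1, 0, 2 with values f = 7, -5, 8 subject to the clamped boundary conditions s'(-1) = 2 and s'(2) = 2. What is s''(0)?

37

Put M_i = s'' at the i-th knot. Here h = (1, 2) and Δ = (-12, 13/2), so the interior equations h_(i-1)·M_(i-1) + 2(h_(i-1)+h_i)·M_i + h_i·M_(i+1) = 6(Δ_i − Δ_(i-1)) read
  1·M_0 + 6·M_1 + 2·M_2 = 6(Δ_1 - Δ_0) = 111
Clamped end conditions give two more equations: 2h_0·M_0 + h_0·M_1 = 6(Δ_0 - s'(-1)) = -84 and h_1·M_1 + 2h_1·M_2 = 6(s'(2) - Δ_1) = -27.
Solving: M_0 = -121/2, M_1 = 37, M_2 = -101/4.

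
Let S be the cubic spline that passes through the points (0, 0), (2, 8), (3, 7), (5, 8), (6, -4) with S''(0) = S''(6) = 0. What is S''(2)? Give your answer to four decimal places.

-6.2581

Put m_i = S'' at the i-th knot. Here h = (2, 1, 2, 1) and Δ = (4, -1, 1/2, -12), so the interior equations h_(i-1)·m_(i-1) + 2(h_(i-1)+h_i)·m_i + h_i·m_(i+1) = 6(Δ_i − Δ_(i-1)) read
  2·m_0 + 6·m_1 + 1·m_2 = 6(Δ_1 - Δ_0) = -30
  1·m_1 + 6·m_2 + 2·m_3 = 6(Δ_2 - Δ_1) = 9
  2·m_2 + 6·m_3 + 1·m_4 = 6(Δ_3 - Δ_2) = -75
Natural end conditions: m_0 = m_4 = 0.
Hence m_0 = 0, m_1 = -194/31, m_2 = 234/31, m_3 = -931/62, m_4 = 0.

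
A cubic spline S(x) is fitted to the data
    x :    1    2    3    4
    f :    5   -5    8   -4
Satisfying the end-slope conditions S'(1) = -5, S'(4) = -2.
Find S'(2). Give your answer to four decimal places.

3.4000

Put M_i = S'' at the i-th knot. Here h = (1, 1, 1) and Δ = (-10, 13, -12), so the interior equations h_(i-1)·M_(i-1) + 2(h_(i-1)+h_i)·M_i + h_i·M_(i+1) = 6(Δ_i − Δ_(i-1)) read
  1·M_0 + 4·M_1 + 1·M_2 = 6(Δ_1 - Δ_0) = 138
  1·M_1 + 4·M_2 + 1·M_3 = 6(Δ_2 - Δ_1) = -150
Clamped end conditions give two more equations: 2h_0·M_0 + h_0·M_1 = 6(Δ_0 - S'(1)) = -30 and h_2·M_2 + 2h_2·M_3 = 6(S'(4) - Δ_2) = 60.
Forward elimination and back-substitution give M_0 = -234/5, M_1 = 318/5, M_2 = -348/5, M_3 = 324/5.
On [2, 3], S'(x) = b_1 + 2c_1·(x - 2) + 3d_1·(x - 2)² with b_1 = Δ_1 - h_1(2M_1 + M_2)/6 = 17/5, c_1 = M_1/2 = 159/5, d_1 = (M_2 - M_1)/(6h_1) = -111/5. So S'(2) = 17/5.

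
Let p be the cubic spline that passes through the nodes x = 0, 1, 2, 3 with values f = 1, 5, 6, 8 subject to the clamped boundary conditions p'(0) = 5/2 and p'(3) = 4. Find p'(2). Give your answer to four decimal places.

With M_i denoting the second derivative at x_i, h_i = 1, 1, 1, and Δ_i = (y_(i+1) − y_i)/h_i = 4, 1, 2:
  1·M_0 + 4·M_1 + 1·M_2 = 6(Δ_1 - Δ_0) = -18
  1·M_1 + 4·M_2 + 1·M_3 = 6(Δ_2 - Δ_1) = 6
Clamped end conditions give two more equations: 2h_0·M_0 + h_0·M_1 = 6(Δ_0 - p'(0)) = 9 and h_2·M_2 + 2h_2·M_3 = 6(p'(3) - Δ_2) = 12.
Forward elimination and back-substitution give M_0 = 8, M_1 = -7, M_2 = 2, M_3 = 5.
On [2, 3], p'(x) = b_2 + 2c_2·(x - 2) + 3d_2·(x - 2)² with b_2 = Δ_2 - h_2(2M_2 + M_3)/6 = 1/2, c_2 = M_2/2 = 1, d_2 = (M_3 - M_2)/(6h_2) = 1/2. So p'(2) = 1/2.

0.5000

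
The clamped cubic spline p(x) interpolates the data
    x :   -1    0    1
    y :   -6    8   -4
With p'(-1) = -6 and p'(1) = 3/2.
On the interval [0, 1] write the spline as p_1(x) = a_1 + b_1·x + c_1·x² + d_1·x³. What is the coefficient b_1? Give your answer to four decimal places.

2.6250

With M_i denoting the second derivative at x_i, h_i = 1, 1, and Δ_i = (y_(i+1) − y_i)/h_i = 14, -12:
  1·M_0 + 4·M_1 + 1·M_2 = 6(Δ_1 - Δ_0) = -156
Clamped end conditions give two more equations: 2h_0·M_0 + h_0·M_1 = 6(Δ_0 - p'(-1)) = 120 and h_1·M_1 + 2h_1·M_2 = 6(p'(1) - Δ_1) = 81.
Solving: M_0 = 411/4, M_1 = -171/2, M_2 = 333/4.
On [0, 1], with p_1(x) = a_1 + b_1·x + c_1·x² + d_1·x³: c_1 = M_1/2 = -171/4, d_1 = (M_2 - M_1)/(6h_1) = 225/8, b_1 = Δ_1 - h_1(2M_1 + M_2)/6 = 21/8.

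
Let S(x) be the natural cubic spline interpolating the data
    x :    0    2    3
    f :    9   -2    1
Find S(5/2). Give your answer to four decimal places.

-1.0313

Put σ_i = S'' at the i-th knot. Here h = (2, 1) and Δ = (-11/2, 3), so the interior equations h_(i-1)·σ_(i-1) + 2(h_(i-1)+h_i)·σ_i + h_i·σ_(i+1) = 6(Δ_i − Δ_(i-1)) read
  2·σ_0 + 6·σ_1 + 1·σ_2 = 6(Δ_1 - Δ_0) = 51
Natural end conditions: σ_0 = σ_2 = 0.
Hence σ_0 = 0, σ_1 = 17/2, σ_2 = 0.
On [2, 3], S(x) = -2 + 1/6·(x - 2) + 17/4·(x - 2)² - 17/12·(x - 2)³.
With (x - 2) = 1/2: S(5/2) = -33/32.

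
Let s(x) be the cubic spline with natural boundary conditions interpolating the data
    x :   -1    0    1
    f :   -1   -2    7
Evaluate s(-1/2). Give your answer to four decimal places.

-2.4375

Write m_i for s''(x_i). With h_i = 1, 1 and divided differences Δ_i = -1, 9, the continuity of s' gives the tridiagonal system
  1·m_0 + 4·m_1 + 1·m_2 = 6(Δ_1 - Δ_0) = 60
Natural end conditions: m_0 = m_2 = 0.
Solving: m_0 = 0, m_1 = 15, m_2 = 0.
On [-1, 0], s(x) = -1 - 7/2·(x + 1) + 0·(x + 1)² + 5/2·(x + 1)³.
With (x + 1) = 1/2: s(-1/2) = -39/16.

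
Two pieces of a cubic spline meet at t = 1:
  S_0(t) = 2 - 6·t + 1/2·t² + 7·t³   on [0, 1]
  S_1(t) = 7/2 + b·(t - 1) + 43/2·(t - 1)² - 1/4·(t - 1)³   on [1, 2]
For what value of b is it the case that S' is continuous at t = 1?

16

S_0'(t) = -6 + 1·t + 21·t², so S_0'(1) = 16. On the right, S_1'(1) = b, so b = 16.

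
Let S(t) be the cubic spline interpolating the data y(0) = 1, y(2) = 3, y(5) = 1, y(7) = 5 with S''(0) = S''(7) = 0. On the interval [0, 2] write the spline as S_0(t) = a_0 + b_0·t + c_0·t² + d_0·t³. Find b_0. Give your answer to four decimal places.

Write M_i for S''(x_i). With h_i = 2, 3, 2 and divided differences Δ_i = 1, -2/3, 2, the continuity of S' gives the tridiagonal system
  2·M_0 + 10·M_1 + 3·M_2 = 6(Δ_1 - Δ_0) = -10
  3·M_1 + 10·M_2 + 2·M_3 = 6(Δ_2 - Δ_1) = 16
Natural end conditions: M_0 = M_3 = 0.
Solving: M_0 = 0, M_1 = -148/91, M_2 = 190/91, M_3 = 0.
On [0, 2], with S_0(t) = a_0 + b_0·t + c_0·t² + d_0·t³: c_0 = M_0/2 = 0, d_0 = (M_1 - M_0)/(6h_0) = -37/273, b_0 = Δ_0 - h_0(2M_0 + M_1)/6 = 421/273.

1.5421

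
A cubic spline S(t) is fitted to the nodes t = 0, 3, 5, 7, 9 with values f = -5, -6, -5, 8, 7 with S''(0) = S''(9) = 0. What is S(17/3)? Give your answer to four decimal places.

-0.8955

Let M_i = S''(x_i). Step sizes h_i = 3, 2, 2, 2; slopes of the chords Δ_i = (y_(i+1) - y_i)/h_i = -1/3, 1/2, 13/2, -1/2.
  3·M_0 + 10·M_1 + 2·M_2 = 6(Δ_1 - Δ_0) = 5
  2·M_1 + 8·M_2 + 2·M_3 = 6(Δ_2 - Δ_1) = 36
  2·M_2 + 8·M_3 + 2·M_4 = 6(Δ_3 - Δ_2) = -42
Natural end conditions: M_0 = M_4 = 0.
Solving: M_0 = 0, M_1 = -111/142, M_2 = 455/71, M_3 = -973/142, M_4 = 0.
On [5, 7], S(t) = -5 + 961/213·(t - 5) + 455/142·(t - 5)² - 1883/1704·(t - 5)³.
With (t - 5) = 2/3: S(17/3) = -5150/5751.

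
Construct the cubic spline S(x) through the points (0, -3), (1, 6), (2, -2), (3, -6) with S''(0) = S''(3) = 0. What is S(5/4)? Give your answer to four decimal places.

5.0594

Let m_i = S''(x_i). Step sizes h_i = 1, 1, 1; slopes of the chords Δ_i = (y_(i+1) - y_i)/h_i = 9, -8, -4.
  1·m_0 + 4·m_1 + 1·m_2 = 6(Δ_1 - Δ_0) = -102
  1·m_1 + 4·m_2 + 1·m_3 = 6(Δ_2 - Δ_1) = 24
Natural end conditions: m_0 = m_3 = 0.
Forward elimination and back-substitution give m_0 = 0, m_1 = -144/5, m_2 = 66/5, m_3 = 0.
On [1, 2], S(x) = 6 - 3/5·(x - 1) - 72/5·(x - 1)² + 7·(x - 1)³.
With (x - 1) = 1/4: S(5/4) = 1619/320.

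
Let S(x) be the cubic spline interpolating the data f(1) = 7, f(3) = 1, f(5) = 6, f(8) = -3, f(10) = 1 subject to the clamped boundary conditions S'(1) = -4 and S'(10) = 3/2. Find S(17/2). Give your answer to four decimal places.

-2.6646

Put M_i = S'' at the i-th knot. Here h = (2, 2, 3, 2) and Δ = (-3, 5/2, -3, 2), so the interior equations h_(i-1)·M_(i-1) + 2(h_(i-1)+h_i)·M_i + h_i·M_(i+1) = 6(Δ_i − Δ_(i-1)) read
  2·M_0 + 8·M_1 + 2·M_2 = 6(Δ_1 - Δ_0) = 33
  2·M_1 + 10·M_2 + 3·M_3 = 6(Δ_2 - Δ_1) = -33
  3·M_2 + 10·M_3 + 2·M_4 = 6(Δ_3 - Δ_2) = 30
Clamped end conditions give two more equations: 2h_0·M_0 + h_0·M_1 = 6(Δ_0 - S'(1)) = 6 and h_3·M_3 + 2h_3·M_4 = 6(S'(10) - Δ_3) = -3.
Hence M_0 = -90/59, M_1 = 357/59, M_2 = -729/118, M_3 = 328/59, M_4 = -833/236.
On [8, 10], S(x) = -3 - 125/236·(x - 8) + 164/59·(x - 8)² - 715/944·(x - 8)³.
With (x - 8) = 1/2: S(17/2) = -20123/7552.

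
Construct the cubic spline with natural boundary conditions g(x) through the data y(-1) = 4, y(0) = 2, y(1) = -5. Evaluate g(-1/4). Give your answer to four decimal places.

2.9102

Put M_i = g'' at the i-th knot. Here h = (1, 1) and Δ = (-2, -7), so the interior equations h_(i-1)·M_(i-1) + 2(h_(i-1)+h_i)·M_i + h_i·M_(i+1) = 6(Δ_i − Δ_(i-1)) read
  1·M_0 + 4·M_1 + 1·M_2 = 6(Δ_1 - Δ_0) = -30
Natural end conditions: M_0 = M_2 = 0.
Solving the tridiagonal system: M_0 = 0, M_1 = -15/2, M_2 = 0.
On [-1, 0], g(x) = 4 - 3/4·(x + 1) + 0·(x + 1)² - 5/4·(x + 1)³.
With (x + 1) = 3/4: g(-1/4) = 745/256.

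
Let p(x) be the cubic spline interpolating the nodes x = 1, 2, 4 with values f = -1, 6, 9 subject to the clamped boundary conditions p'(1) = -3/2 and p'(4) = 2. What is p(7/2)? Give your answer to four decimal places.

With M_i denoting the second derivative at x_i, h_i = 1, 2, and Δ_i = (y_(i+1) − y_i)/h_i = 7, 3/2:
  1·M_0 + 6·M_1 + 2·M_2 = 6(Δ_1 - Δ_0) = -33
Clamped end conditions give two more equations: 2h_0·M_0 + h_0·M_1 = 6(Δ_0 - p'(1)) = 51 and h_1·M_1 + 2h_1·M_2 = 6(p'(4) - Δ_1) = 3.
Solving the tridiagonal system: M_0 = 193/6, M_1 = -40/3, M_2 = 89/12.
On [2, 4], p(x) = 6 + 95/12·(x - 2) - 20/3·(x - 2)² + 83/48·(x - 2)³.
With (x - 2) = 3/2: p(7/2) = 1115/128.

8.7109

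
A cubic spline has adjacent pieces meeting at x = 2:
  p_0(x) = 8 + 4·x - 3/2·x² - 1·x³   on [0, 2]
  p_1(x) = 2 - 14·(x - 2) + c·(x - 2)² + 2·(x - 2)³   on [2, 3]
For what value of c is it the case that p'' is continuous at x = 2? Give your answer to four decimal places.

-7.5000

p_0''(x) = -3 - 6·x, so p_0''(2) = -15. On the right, p_1''(2) = 2c, so c = -15/2.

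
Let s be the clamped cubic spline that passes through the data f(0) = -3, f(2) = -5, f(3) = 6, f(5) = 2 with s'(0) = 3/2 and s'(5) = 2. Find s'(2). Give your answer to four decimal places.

7.9063

Put M_i = s'' at the i-th knot. Here h = (2, 1, 2) and Δ = (-1, 11, -2), so the interior equations h_(i-1)·M_(i-1) + 2(h_(i-1)+h_i)·M_i + h_i·M_(i+1) = 6(Δ_i − Δ_(i-1)) read
  2·M_0 + 6·M_1 + 1·M_2 = 6(Δ_1 - Δ_0) = 72
  1·M_1 + 6·M_2 + 2·M_3 = 6(Δ_2 - Δ_1) = -78
Clamped end conditions give two more equations: 2h_0·M_0 + h_0·M_1 = 6(Δ_0 - s'(0)) = -15 and h_2·M_2 + 2h_2·M_3 = 6(s'(5) - Δ_2) = 24.
Solving the tridiagonal system: M_0 = -445/32, M_1 = 325/16, M_2 = -353/16, M_3 = 545/32.
On [2, 3], s'(x) = b_1 + 2c_1·(x - 2) + 3d_1·(x - 2)² with b_1 = Δ_1 - h_1(2M_1 + M_2)/6 = 253/32, c_1 = M_1/2 = 325/32, d_1 = (M_2 - M_1)/(6h_1) = -113/16. So s'(2) = 253/32.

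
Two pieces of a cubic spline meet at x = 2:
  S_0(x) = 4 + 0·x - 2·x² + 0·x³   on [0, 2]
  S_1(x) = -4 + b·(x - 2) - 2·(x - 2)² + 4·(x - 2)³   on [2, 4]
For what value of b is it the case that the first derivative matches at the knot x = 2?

S_0'(x) = 0 - 4·x + 0·x², so S_0'(2) = -8. On the right, S_1'(2) = b, so b = -8.

-8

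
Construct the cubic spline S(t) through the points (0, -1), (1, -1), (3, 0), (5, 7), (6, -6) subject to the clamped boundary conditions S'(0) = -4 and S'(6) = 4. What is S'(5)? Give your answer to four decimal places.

-13.6288

Write σ_i for S''(x_i). With h_i = 1, 2, 2, 1 and divided differences Δ_i = 0, 1/2, 7/2, -13, the continuity of S' gives the tridiagonal system
  1·σ_0 + 6·σ_1 + 2·σ_2 = 6(Δ_1 - Δ_0) = 3
  2·σ_1 + 8·σ_2 + 2·σ_3 = 6(Δ_2 - Δ_1) = 18
  2·σ_2 + 6·σ_3 + 1·σ_4 = 6(Δ_3 - Δ_2) = -99
Clamped end conditions give two more equations: 2h_0·σ_0 + h_0·σ_1 = 6(Δ_0 - S'(0)) = 24 and h_3·σ_3 + 2h_3·σ_4 = 6(S'(6) - Δ_3) = 102.
Solving the tridiagonal system: σ_0 = 985/66, σ_1 = -193/33, σ_2 = 139/12, σ_3 = -1039/33, σ_4 = 4405/66.
On [5, 6], S'(t) = b_3 + 2c_3·(t - 5) + 3d_3·(t - 5)² with b_3 = Δ_3 - h_3(2σ_3 + σ_4)/6 = -1799/132, c_3 = σ_3/2 = -1039/66, d_3 = (σ_4 - σ_3)/(6h_3) = 2161/132. So S'(5) = -1799/132.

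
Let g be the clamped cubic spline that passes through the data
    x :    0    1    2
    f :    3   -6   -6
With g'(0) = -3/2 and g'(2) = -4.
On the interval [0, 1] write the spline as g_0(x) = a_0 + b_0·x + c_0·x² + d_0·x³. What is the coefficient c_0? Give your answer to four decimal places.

Put σ_i = g'' at the i-th knot. Here h = (1, 1) and Δ = (-9, 0), so the interior equations h_(i-1)·σ_(i-1) + 2(h_(i-1)+h_i)·σ_i + h_i·σ_(i+1) = 6(Δ_i − Δ_(i-1)) read
  1·σ_0 + 4·σ_1 + 1·σ_2 = 6(Δ_1 - Δ_0) = 54
Clamped end conditions give two more equations: 2h_0·σ_0 + h_0·σ_1 = 6(Δ_0 - g'(0)) = -45 and h_1·σ_1 + 2h_1·σ_2 = 6(g'(2) - Δ_1) = -24.
Solving: σ_0 = -149/4, σ_1 = 59/2, σ_2 = -107/4.
On [0, 1], with g_0(x) = a_0 + b_0·x + c_0·x² + d_0·x³: c_0 = σ_0/2 = -149/8, d_0 = (σ_1 - σ_0)/(6h_0) = 89/8, b_0 = Δ_0 - h_0(2σ_0 + σ_1)/6 = -3/2.

-18.6250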